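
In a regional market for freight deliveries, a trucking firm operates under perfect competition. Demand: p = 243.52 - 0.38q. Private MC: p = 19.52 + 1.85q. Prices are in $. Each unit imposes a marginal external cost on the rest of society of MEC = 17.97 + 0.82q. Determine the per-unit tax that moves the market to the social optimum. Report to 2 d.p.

Social marginal cost = private MC + MEC = 37.49 + 2.67q.
Set SMC = demand: 37.49 + 2.67q = 243.52 - 0.38q → q* = 67.5508.
The Pigouvian tax equals MEC at q*: 17.97 + 0.82×67.5508 = 73.3617.

tax = $73.36 per unit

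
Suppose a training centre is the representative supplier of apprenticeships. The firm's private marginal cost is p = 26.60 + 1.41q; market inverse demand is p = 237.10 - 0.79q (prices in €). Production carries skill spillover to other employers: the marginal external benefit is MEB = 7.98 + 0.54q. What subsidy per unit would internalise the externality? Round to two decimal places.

Social marginal cost = private MC − MEB = 18.62 + 0.87q.
Set SMC = demand: 18.62 + 0.87q = 237.10 - 0.79q → q* = 131.6145.
The Pigouvian subsidy equals MEB at q*: 7.98 + 0.54×131.6145 = 79.0518.

subsidy = €79.05 per unit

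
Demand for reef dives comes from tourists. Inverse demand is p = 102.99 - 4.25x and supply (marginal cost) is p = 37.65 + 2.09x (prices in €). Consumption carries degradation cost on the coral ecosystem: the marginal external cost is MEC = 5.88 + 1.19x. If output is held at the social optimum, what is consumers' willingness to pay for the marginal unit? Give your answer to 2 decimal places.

Social marginal benefit = demand − MEC = 97.11 - 5.44x.
Set SMB = MC: 97.11 - 5.44x = 37.65 + 2.09x → x* = 7.8964.
Consumer price on the demand curve at x*: 102.99 − 4.25×7.8964 = 69.4303.

P = €69.43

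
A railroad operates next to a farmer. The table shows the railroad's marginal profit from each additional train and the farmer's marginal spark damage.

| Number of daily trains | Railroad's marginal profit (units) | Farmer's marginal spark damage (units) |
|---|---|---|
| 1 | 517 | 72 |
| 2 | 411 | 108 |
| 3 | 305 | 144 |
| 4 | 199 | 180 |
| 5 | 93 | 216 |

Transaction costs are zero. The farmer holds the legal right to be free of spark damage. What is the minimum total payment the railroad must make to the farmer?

504

Efficient level: marginal profit ≥ marginal spark damage through level 4, so k* = 4.
With the farmer holding the right, the railroad must at least compensate total damage at k*: 72 + 108 + 144 + 180 = 504.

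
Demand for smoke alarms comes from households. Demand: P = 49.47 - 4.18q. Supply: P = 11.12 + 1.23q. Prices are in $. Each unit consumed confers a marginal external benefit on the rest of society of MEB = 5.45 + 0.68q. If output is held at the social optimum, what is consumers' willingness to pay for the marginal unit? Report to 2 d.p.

Social marginal benefit = demand + MEB = 54.92 - 3.50q.
Set SMB = MC: 54.92 - 3.50q = 11.12 + 1.23q → q* = 9.2600.
Consumer price on the demand curve at q*: 49.47 − 4.18×9.2600 = 10.7632.

P = $10.76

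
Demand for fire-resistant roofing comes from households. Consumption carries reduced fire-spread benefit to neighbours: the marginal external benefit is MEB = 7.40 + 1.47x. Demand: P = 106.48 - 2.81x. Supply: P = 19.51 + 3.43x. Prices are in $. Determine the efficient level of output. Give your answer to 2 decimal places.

Social marginal benefit = demand + MEB = 113.88 - 1.34x.
Set SMB = MC: 113.88 - 1.34x = 19.51 + 3.43x → x* = 19.7841.

x* = 19.78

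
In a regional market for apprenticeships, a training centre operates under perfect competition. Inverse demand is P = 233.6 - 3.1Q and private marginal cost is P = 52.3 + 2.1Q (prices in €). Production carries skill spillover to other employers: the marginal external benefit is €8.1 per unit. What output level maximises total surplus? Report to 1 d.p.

Q* = 36.4

Social marginal cost = private MC − MEB = 44.2 + 2.1Q.
Set SMC = demand: 44.2 + 2.1Q = 233.6 - 3.1Q → Q* = 36.4231.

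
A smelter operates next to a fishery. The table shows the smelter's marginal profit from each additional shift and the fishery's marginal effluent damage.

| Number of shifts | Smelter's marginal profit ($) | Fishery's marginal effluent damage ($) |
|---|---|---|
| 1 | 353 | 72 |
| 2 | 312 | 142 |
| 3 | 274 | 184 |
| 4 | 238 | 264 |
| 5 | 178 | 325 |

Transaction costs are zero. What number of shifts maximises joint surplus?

3

Bargaining reaches the level where marginal profit last exceeds marginal effluent damage.
That holds through level 3 (274 ≥ 184) but not at 4 (238 < 264).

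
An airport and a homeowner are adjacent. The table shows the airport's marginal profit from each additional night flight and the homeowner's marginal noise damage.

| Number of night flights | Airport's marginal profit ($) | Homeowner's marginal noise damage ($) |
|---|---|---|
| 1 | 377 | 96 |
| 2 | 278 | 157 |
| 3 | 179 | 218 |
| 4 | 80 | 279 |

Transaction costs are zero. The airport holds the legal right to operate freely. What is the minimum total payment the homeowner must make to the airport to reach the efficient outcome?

Left alone the airport would choose level 4 (marginal profit stays positive).
Efficient level: k* = 2 (marginal profit ≥ marginal noise damage through 2).
The homeowner must at least cover the airport's forgone profit from cutting 4→2: 179 + 80 = 259.

$259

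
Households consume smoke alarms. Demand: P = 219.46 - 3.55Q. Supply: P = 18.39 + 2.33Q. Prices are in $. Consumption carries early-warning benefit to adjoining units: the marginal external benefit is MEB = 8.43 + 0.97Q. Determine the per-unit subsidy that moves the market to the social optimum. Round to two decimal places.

subsidy = $49.82 per unit

Social marginal benefit = demand + MEB = 227.89 - 2.58Q.
Set SMB = MC: 227.89 - 2.58Q = 18.39 + 2.33Q → Q* = 42.6680.
The Pigouvian subsidy equals MEB at Q*: 8.43 + 0.97×42.6680 = 49.8180.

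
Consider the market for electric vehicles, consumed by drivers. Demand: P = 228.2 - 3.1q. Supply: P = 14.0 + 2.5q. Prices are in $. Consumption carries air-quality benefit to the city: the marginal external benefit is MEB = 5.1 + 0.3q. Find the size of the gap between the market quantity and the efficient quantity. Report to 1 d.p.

Market equilibrium (private): 14.0 + 2.5q = 228.2 - 3.1q → q_m = 38.2500.
Social marginal benefit = demand + MEB = 233.3 - 2.8q.
Set SMB = MC: 233.3 - 2.8q = 14.0 + 2.5q → q* = 41.3774.
Gap = |38.2500 − 41.3774| = 3.1274.

3.1 units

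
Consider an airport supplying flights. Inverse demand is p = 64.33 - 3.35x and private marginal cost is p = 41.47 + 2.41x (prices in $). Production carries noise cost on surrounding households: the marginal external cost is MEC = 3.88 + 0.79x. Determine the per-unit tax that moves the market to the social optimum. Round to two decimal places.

Social marginal cost = private MC + MEC = 45.35 + 3.20x.
Set SMC = demand: 45.35 + 3.20x = 64.33 - 3.35x → x* = 2.8977.
The Pigouvian tax equals MEC at x*: 3.88 + 0.79×2.8977 = 6.1692.

tax = $6.17 per unit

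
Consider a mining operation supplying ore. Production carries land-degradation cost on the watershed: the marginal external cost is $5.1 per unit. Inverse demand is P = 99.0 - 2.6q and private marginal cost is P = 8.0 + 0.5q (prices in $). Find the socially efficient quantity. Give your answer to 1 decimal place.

Social marginal cost = private MC + MEC = 13.1 + 0.5q.
Set SMC = demand: 13.1 + 0.5q = 99.0 - 2.6q → q* = 27.7097.

q* = 27.7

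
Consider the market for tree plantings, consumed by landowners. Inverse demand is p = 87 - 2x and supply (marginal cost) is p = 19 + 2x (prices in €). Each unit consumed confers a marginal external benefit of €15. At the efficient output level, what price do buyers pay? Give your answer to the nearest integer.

P = €46

Social marginal benefit = demand + MEB = 102 - 2x.
Set SMB = MC: 102 - 2x = 19 + 2x → x* = 20.7500.
Consumer price on the demand curve at x*: 87 − 2×20.7500 = 45.5000.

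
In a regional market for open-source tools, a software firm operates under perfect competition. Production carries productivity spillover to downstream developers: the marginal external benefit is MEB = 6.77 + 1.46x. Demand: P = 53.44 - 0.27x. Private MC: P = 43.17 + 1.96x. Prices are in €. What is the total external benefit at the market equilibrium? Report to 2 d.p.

Market equilibrium (private): 43.17 + 1.96x = 53.44 - 0.27x → x_m = 4.6054.
Total external benefit = ∫₀^{x_m} (6.77 + 1.46x) dx = 6.77×4.6054 + ½×1.46×4.6054² = 46.6616.

€46.66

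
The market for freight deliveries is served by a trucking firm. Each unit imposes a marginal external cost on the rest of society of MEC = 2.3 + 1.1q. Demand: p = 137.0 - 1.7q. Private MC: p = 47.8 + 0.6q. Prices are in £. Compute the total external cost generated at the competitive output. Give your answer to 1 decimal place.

Market equilibrium (private): 47.8 + 0.6q = 137.0 - 1.7q → q_m = 38.7826.
Total external cost = ∫₀^{q_m} (2.3 + 1.1q) dq = 2.3×38.7826 + ½×1.1×38.7826² = 916.4495.

£916.4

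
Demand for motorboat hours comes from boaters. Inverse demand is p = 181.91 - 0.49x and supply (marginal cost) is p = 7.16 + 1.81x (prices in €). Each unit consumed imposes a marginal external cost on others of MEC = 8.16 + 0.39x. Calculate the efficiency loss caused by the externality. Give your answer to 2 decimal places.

DWL = €265.46

Market equilibrium (private): 7.16 + 1.81x = 181.91 - 0.49x → x_m = 75.9783.
Social marginal benefit = demand − MEC = 173.75 - 0.88x.
Set SMB = MC: 173.75 - 0.88x = 7.16 + 1.81x → x* = 61.9294.
Height of the DWL triangle at x_m is MC(x_m) − SMB(x_m) = MEC(x_m) = 37.7915.
DWL = ½ × 14.0489 × 37.7915 = 265.4645.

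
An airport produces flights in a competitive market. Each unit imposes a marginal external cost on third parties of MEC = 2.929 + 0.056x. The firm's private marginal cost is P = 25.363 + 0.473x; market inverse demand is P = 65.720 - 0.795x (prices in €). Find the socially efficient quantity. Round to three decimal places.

Social marginal cost = private MC + MEC = 28.292 + 0.529x.
Set SMC = demand: 28.292 + 0.529x = 65.720 - 0.795x → x* = 28.2689.

x* = 28.269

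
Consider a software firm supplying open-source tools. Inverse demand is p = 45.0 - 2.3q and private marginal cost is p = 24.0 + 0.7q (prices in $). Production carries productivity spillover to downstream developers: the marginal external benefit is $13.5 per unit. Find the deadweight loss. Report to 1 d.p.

Market equilibrium (private): 24.0 + 0.7q = 45.0 - 2.3q → q_m = 7.0000.
Social marginal cost = private MC − MEB = 10.5 + 0.7q.
Set SMC = demand: 10.5 + 0.7q = 45.0 - 2.3q → q* = 11.5000.
Between q* and q_m the wedge demand − SMC runs linearly from 0 to MEB(q_m), so the loss is a triangle.
DWL = ½ × 4.5000 × 13.5000 = 30.3750.

DWL = $30.4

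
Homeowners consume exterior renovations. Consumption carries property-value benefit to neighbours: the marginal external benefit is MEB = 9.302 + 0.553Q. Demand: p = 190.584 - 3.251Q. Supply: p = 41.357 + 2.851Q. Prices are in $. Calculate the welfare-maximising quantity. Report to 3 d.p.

Social marginal benefit = demand + MEB = 199.886 - 2.698Q.
Set SMB = MC: 199.886 - 2.698Q = 41.357 + 2.851Q → Q* = 28.5689.

Q* = 28.569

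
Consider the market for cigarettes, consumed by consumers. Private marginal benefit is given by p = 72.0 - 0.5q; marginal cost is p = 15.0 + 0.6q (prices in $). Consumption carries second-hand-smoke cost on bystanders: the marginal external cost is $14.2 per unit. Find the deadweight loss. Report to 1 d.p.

DWL = $91.7

Market equilibrium (private): 15.0 + 0.6q = 72.0 - 0.5q → q_m = 51.8182.
Social marginal benefit = demand − MEC = 57.8 - 0.5q.
Set SMB = MC: 57.8 - 0.5q = 15.0 + 0.6q → q* = 38.9091.
Height of the DWL triangle at q_m is MC(q_m) − SMB(q_m) = MEC(q_m) = 14.2000.
DWL = ½ × 12.9091 × 14.2000 = 91.6546.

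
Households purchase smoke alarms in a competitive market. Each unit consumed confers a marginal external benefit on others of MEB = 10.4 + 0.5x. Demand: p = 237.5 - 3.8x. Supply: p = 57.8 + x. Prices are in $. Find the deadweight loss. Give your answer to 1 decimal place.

DWL = $98.6

Market equilibrium (private): 57.8 + x = 237.5 - 3.8x → x_m = 37.4375.
Social marginal benefit = demand + MEB = 247.9 - 3.3x.
Set SMB = MC: 247.9 - 3.3x = 57.8 + x → x* = 44.2093.
The loss is the area between SMB and MC from x* to x_m; with linear curves that's a triangle of height MEB(x_m).
DWL = ½ × 6.7718 × 29.1188 = 98.5933.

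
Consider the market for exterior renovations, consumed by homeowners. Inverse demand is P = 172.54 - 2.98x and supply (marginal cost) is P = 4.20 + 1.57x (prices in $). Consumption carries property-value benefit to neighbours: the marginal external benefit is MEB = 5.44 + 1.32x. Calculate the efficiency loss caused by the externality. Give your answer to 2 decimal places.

DWL = $456.04

Market equilibrium (private): 4.20 + 1.57x = 172.54 - 2.98x → x_m = 36.9978.
Social marginal benefit = demand + MEB = 177.98 - 1.66x.
Set SMB = MC: 177.98 - 1.66x = 4.20 + 1.57x → x* = 53.8019.
Height of the DWL triangle at x_m is SMB(x_m) − MC(x_m) = MEB(x_m) = 54.2771.
DWL = ½ × 16.8041 × 54.2771 = 456.0389.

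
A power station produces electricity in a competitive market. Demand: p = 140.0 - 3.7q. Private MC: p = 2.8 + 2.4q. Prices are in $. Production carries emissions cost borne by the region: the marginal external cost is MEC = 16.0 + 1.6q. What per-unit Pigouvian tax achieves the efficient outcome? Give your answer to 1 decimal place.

Social marginal cost = private MC + MEC = 18.8 + 4.0q.
Set SMC = demand: 18.8 + 4.0q = 140.0 - 3.7q → q* = 15.7403.
The Pigouvian tax equals MEC at q*: 16.0 + 1.6×15.7403 = 41.1845.

tax = $41.2 per unit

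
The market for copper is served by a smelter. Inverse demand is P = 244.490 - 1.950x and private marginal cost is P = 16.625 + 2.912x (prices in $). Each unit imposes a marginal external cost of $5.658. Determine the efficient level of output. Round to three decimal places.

Social marginal cost = private MC + MEC = 22.283 + 2.912x.
Set SMC = demand: 22.283 + 2.912x = 244.490 - 1.950x → x* = 45.7028.

x* = 45.703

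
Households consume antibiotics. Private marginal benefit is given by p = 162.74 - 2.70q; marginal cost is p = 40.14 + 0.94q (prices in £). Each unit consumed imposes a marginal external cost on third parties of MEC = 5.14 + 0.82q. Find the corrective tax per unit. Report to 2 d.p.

Social marginal benefit = demand − MEC = 157.60 - 3.52q.
Set SMB = MC: 157.60 - 3.52q = 40.14 + 0.94q → q* = 26.3363.
The Pigouvian tax equals MEC at q*: 5.14 + 0.82×26.3363 = 26.7358.

tax = £26.74 per unit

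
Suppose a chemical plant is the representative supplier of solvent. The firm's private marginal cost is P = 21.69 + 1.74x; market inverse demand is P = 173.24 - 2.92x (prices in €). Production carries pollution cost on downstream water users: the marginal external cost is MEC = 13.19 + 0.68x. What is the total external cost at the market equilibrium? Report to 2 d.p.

€788.56

Market equilibrium (private): 21.69 + 1.74x = 173.24 - 2.92x → x_m = 32.5215.
Total external cost = ∫₀^{x_m} (13.19 + 0.68x) dx = 13.19×32.5215 + ½×0.68×32.5215² = 788.5589.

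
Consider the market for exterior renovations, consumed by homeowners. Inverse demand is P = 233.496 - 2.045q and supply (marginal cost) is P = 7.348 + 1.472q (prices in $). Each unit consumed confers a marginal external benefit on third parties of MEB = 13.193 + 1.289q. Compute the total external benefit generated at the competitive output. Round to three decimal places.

Market equilibrium (private): 7.348 + 1.472q = 233.496 - 2.045q → q_m = 64.3014.
Total external benefit = ∫₀^{q_m} (13.193 + 1.289q) dq = 13.193×64.3014 + ½×1.289×64.3014² = 3513.1232.

$3513.123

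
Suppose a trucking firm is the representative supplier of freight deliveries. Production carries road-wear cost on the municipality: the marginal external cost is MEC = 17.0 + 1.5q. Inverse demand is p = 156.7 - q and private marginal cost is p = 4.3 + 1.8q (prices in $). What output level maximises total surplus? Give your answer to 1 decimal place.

q* = 31.5

Social marginal cost = private MC + MEC = 21.3 + 3.3q.
Set SMC = demand: 21.3 + 3.3q = 156.7 - q → q* = 31.4884.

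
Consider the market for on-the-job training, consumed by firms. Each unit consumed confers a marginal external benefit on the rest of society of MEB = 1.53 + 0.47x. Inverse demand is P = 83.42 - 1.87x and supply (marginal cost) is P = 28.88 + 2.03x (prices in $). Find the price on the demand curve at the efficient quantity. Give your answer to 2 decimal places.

P = $52.85

Social marginal benefit = demand + MEB = 84.95 - 1.40x.
Set SMB = MC: 84.95 - 1.40x = 28.88 + 2.03x → x* = 16.3469.
Consumer price on the demand curve at x*: 83.42 − 1.87×16.3469 = 52.8513.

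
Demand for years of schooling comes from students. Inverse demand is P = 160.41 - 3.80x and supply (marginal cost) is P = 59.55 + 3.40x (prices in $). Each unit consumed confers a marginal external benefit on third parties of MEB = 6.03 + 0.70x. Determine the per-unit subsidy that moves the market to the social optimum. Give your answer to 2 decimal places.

subsidy = $17.54 per unit

Social marginal benefit = demand + MEB = 166.44 - 3.10x.
Set SMB = MC: 166.44 - 3.10x = 59.55 + 3.40x → x* = 16.4446.
The Pigouvian subsidy equals MEB at x*: 6.03 + 0.70×16.4446 = 17.5412.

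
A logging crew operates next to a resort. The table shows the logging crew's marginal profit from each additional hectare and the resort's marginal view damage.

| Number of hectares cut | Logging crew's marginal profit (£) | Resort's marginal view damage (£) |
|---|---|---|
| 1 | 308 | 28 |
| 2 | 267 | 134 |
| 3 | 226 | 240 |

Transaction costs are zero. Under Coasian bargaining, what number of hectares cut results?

Bargaining reaches the level where marginal profit last exceeds marginal view damage.
That holds through level 2 (267 ≥ 134) but not at 3 (226 < 240).

2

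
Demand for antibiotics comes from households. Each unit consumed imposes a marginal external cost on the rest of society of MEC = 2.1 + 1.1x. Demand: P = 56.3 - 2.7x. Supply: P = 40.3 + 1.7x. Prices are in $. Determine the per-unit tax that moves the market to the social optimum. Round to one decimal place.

tax = $4.9 per unit

Social marginal benefit = demand − MEC = 54.2 - 3.8x.
Set SMB = MC: 54.2 - 3.8x = 40.3 + 1.7x → x* = 2.5273.
The Pigouvian tax equals MEC at x*: 2.1 + 1.1×2.5273 = 4.8800.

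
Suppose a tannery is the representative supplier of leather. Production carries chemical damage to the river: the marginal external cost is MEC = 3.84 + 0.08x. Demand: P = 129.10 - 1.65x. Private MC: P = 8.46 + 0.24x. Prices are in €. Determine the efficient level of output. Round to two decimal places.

x* = 59.29

Social marginal cost = private MC + MEC = 12.30 + 0.32x.
Set SMC = demand: 12.30 + 0.32x = 129.10 - 1.65x → x* = 59.2893.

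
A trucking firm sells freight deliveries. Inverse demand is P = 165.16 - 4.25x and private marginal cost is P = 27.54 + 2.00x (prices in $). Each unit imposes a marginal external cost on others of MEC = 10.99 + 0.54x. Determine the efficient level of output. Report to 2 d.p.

Social marginal cost = private MC + MEC = 38.53 + 2.54x.
Set SMC = demand: 38.53 + 2.54x = 165.16 - 4.25x → x* = 18.6495.

x* = 18.65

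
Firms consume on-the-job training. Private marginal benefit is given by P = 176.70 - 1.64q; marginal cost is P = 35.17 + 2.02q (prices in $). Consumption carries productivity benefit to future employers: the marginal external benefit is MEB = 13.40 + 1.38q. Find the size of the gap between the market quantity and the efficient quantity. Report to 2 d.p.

29.28 units

Market equilibrium (private): 35.17 + 2.02q = 176.70 - 1.64q → q_m = 38.6694.
Social marginal benefit = demand + MEB = 190.10 - 0.26q.
Set SMB = MC: 190.10 - 0.26q = 35.17 + 2.02q → q* = 67.9518.
Gap = |38.6694 − 67.9518| = 29.2824.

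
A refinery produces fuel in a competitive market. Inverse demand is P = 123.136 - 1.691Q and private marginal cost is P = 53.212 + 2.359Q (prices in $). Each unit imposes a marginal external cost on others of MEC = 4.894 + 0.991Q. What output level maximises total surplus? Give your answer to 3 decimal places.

Q* = 12.900

Social marginal cost = private MC + MEC = 58.106 + 3.350Q.
Set SMC = demand: 58.106 + 3.350Q = 123.136 - 1.691Q → Q* = 12.9002.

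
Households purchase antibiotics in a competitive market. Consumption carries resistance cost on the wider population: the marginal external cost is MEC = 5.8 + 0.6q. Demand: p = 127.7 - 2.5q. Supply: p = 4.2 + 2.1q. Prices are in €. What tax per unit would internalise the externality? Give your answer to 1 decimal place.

tax = €19.4 per unit

Social marginal benefit = demand − MEC = 121.9 - 3.1q.
Set SMB = MC: 121.9 - 3.1q = 4.2 + 2.1q → q* = 22.6346.
The Pigouvian tax equals MEC at q*: 5.8 + 0.6×22.6346 = 19.3808.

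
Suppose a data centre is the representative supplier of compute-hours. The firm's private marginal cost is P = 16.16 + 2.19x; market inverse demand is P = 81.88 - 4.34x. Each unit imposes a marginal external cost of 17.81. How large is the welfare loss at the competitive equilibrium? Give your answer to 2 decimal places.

DWL = 24.29

Market equilibrium (private): 16.16 + 2.19x = 81.88 - 4.34x → x_m = 10.0643.
Social marginal cost = private MC + MEC = 33.97 + 2.19x.
Set SMC = demand: 33.97 + 2.19x = 81.88 - 4.34x → x* = 7.3369.
Height of the DWL triangle at x_m is SMC(x_m) − demand(x_m) = MEC(x_m) = 17.8100.
DWL = ½ × 2.7274 × 17.8100 = 24.2875.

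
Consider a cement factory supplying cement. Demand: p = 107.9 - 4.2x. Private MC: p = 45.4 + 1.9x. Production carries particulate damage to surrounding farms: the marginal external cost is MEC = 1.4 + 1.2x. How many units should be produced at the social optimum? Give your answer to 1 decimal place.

x* = 8.4

Social marginal cost = private MC + MEC = 46.8 + 3.1x.
Set SMC = demand: 46.8 + 3.1x = 107.9 - 4.2x → x* = 8.3699.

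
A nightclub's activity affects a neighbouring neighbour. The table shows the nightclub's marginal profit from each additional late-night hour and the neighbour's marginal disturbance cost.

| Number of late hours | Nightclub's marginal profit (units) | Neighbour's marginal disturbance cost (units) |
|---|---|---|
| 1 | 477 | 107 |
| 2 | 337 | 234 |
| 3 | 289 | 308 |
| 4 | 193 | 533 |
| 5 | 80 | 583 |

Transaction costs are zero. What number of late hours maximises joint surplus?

Bargaining reaches the level where marginal profit last exceeds marginal disturbance cost.
That holds through level 2 (337 ≥ 234) but not at 3 (289 < 308).

2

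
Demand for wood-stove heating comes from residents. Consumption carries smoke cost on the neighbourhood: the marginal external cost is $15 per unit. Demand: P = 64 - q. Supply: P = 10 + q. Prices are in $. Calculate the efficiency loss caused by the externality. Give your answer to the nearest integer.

Market equilibrium (private): 10 + q = 64 - q → q_m = 27.0000.
Social marginal benefit = demand − MEC = 49 - q.
Set SMB = MC: 49 - q = 10 + q → q* = 19.5000.
The loss is the area between SMB and MC from q* to q_m; with linear curves that's a triangle of height MEC(q_m).
DWL = ½ × 7.5000 × 15.0000 = 56.2500.

DWL = $56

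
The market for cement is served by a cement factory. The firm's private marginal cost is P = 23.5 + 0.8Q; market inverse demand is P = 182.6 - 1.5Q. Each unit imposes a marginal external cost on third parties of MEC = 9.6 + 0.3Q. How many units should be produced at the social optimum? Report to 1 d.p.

Social marginal cost = private MC + MEC = 33.1 + 1.1Q.
Set SMC = demand: 33.1 + 1.1Q = 182.6 - 1.5Q → Q* = 57.5000.

Q* = 57.5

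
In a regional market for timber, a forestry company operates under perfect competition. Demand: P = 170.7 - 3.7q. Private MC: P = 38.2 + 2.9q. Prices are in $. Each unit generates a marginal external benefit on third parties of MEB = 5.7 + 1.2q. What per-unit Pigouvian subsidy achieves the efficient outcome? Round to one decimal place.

subsidy = $36.4 per unit

Social marginal cost = private MC − MEB = 32.5 + 1.7q.
Set SMC = demand: 32.5 + 1.7q = 170.7 - 3.7q → q* = 25.5926.
The Pigouvian subsidy equals MEB at q*: 5.7 + 1.2×25.5926 = 36.4111.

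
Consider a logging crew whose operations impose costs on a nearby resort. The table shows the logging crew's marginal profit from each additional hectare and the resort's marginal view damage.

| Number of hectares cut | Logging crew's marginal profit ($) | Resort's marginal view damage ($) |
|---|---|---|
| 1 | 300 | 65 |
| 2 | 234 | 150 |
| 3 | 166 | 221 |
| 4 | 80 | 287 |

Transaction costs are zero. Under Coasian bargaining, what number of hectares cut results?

Bargaining reaches the level where marginal profit last exceeds marginal view damage.
That holds through level 2 (234 ≥ 150) but not at 3 (166 < 221).

2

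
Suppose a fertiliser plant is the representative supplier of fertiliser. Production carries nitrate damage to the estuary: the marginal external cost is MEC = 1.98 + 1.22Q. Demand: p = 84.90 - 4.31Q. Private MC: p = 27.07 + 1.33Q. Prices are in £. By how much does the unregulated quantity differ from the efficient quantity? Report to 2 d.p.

Market equilibrium (private): 27.07 + 1.33Q = 84.90 - 4.31Q → Q_m = 10.2535.
Social marginal cost = private MC + MEC = 29.05 + 2.55Q.
Set SMC = demand: 29.05 + 2.55Q = 84.90 - 4.31Q → Q* = 8.1414.
Gap = |10.2535 − 8.1414| = 2.1121.

2.11 units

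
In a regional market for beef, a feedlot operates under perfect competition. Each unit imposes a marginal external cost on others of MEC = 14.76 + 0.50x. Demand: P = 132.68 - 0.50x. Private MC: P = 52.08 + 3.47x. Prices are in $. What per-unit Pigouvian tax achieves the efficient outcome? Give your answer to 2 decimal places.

tax = $22.12 per unit

Social marginal cost = private MC + MEC = 66.84 + 3.97x.
Set SMC = demand: 66.84 + 3.97x = 132.68 - 0.50x → x* = 14.7293.
The Pigouvian tax equals MEC at x*: 14.76 + 0.50×14.7293 = 22.1247.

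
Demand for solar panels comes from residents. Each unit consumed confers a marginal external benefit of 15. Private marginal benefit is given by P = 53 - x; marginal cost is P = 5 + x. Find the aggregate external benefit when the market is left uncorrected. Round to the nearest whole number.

Market equilibrium (private): 5 + x = 53 - x → x_m = 24.0000.
Total external benefit = MEB × x_m = 15 × 24.0000 = 360.0000.

360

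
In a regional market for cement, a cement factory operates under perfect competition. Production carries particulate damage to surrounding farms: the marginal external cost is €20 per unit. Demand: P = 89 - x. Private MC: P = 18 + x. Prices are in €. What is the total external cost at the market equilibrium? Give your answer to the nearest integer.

Market equilibrium (private): 18 + x = 89 - x → x_m = 35.5000.
Total external cost = MEC × x_m = 20 × 35.5000 = 710.0000.

€710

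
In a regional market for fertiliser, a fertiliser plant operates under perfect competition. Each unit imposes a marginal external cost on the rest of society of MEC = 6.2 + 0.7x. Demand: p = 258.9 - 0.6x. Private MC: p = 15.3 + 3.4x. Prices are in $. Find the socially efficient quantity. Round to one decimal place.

x* = 50.5

Social marginal cost = private MC + MEC = 21.5 + 4.1x.
Set SMC = demand: 21.5 + 4.1x = 258.9 - 0.6x → x* = 50.5106.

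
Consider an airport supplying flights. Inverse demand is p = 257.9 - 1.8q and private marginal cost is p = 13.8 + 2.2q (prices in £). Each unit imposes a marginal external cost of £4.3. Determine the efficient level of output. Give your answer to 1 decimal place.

Social marginal cost = private MC + MEC = 18.1 + 2.2q.
Set SMC = demand: 18.1 + 2.2q = 257.9 - 1.8q → q* = 59.9500.

q* = 60.0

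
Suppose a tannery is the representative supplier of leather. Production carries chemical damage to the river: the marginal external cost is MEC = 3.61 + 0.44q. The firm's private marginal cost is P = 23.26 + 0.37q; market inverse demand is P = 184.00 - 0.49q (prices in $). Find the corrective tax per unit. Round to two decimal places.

Social marginal cost = private MC + MEC = 26.87 + 0.81q.
Set SMC = demand: 26.87 + 0.81q = 184.00 - 0.49q → q* = 120.8692.
The Pigouvian tax equals MEC at q*: 3.61 + 0.44×120.8692 = 56.7924.

tax = $56.79 per unit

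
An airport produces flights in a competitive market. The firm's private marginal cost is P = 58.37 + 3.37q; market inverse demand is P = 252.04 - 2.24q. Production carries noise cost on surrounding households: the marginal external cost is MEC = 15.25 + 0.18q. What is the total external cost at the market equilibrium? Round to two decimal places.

Market equilibrium (private): 58.37 + 3.37q = 252.04 - 2.24q → q_m = 34.5223.
Total external cost = ∫₀^{q_m} (15.25 + 0.18q) dq = 15.25×34.5223 + ½×0.18×34.5223² = 633.7261.

633.73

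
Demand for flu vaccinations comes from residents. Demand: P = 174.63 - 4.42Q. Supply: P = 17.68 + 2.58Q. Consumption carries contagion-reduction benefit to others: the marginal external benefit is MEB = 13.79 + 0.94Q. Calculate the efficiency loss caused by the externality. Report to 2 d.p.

Market equilibrium (private): 17.68 + 2.58Q = 174.63 - 4.42Q → Q_m = 22.4214.
Social marginal benefit = demand + MEB = 188.42 - 3.48Q.
Set SMB = MC: 188.42 - 3.48Q = 17.68 + 2.58Q → Q* = 28.1749.
The loss is the area between SMB and MC from Q* to Q_m; with linear curves that's a triangle of height MEB(Q_m).
DWL = ½ × 5.7535 × 34.8661 = 100.3011.

DWL = 100.30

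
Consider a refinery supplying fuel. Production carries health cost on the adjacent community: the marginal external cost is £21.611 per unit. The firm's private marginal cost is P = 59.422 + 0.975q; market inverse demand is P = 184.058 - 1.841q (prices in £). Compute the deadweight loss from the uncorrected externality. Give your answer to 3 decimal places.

Market equilibrium (private): 59.422 + 0.975q = 184.058 - 1.841q → q_m = 44.2599.
Social marginal cost = private MC + MEC = 81.033 + 0.975q.
Set SMC = demand: 81.033 + 0.975q = 184.058 - 1.841q → q* = 36.5856.
The welfare-loss triangle has base |q_m − q*| and height MEC(q_m) (the vertical gap between SMC and demand is zero at q* and MEC at q_m).
DWL = ½ × 7.6743 × 21.6110 = 82.9246.

DWL = £82.925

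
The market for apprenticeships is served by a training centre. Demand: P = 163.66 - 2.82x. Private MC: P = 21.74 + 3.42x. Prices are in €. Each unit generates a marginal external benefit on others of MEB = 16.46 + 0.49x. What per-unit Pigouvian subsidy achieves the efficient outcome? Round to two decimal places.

Social marginal cost = private MC − MEB = 5.28 + 2.93x.
Set SMC = demand: 5.28 + 2.93x = 163.66 - 2.82x → x* = 27.5443.
The Pigouvian subsidy equals MEB at x*: 16.46 + 0.49×27.5443 = 29.9567.

subsidy = €29.96 per unit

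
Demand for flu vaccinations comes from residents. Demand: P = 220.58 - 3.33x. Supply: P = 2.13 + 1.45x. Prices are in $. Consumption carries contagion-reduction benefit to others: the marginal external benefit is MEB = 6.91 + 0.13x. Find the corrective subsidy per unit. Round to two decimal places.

Social marginal benefit = demand + MEB = 227.49 - 3.20x.
Set SMB = MC: 227.49 - 3.20x = 2.13 + 1.45x → x* = 48.4645.
The Pigouvian subsidy equals MEB at x*: 6.91 + 0.13×48.4645 = 13.2104.

subsidy = $13.21 per unit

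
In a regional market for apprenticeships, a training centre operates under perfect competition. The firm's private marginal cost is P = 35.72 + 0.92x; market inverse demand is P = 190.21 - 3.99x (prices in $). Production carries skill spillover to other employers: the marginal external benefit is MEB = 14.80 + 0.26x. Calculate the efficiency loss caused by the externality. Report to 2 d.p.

Market equilibrium (private): 35.72 + 0.92x = 190.21 - 3.99x → x_m = 31.4644.
Social marginal cost = private MC − MEB = 20.92 + 0.66x.
Set SMC = demand: 20.92 + 0.66x = 190.21 - 3.99x → x* = 36.4065.
The welfare-loss triangle has base |x_m − x*| and height MEB(x_m) (the vertical gap between SMC and demand is zero at x* and MEB at x_m).
DWL = ½ × 4.9421 × 22.9807 = 56.7865.

DWL = $56.79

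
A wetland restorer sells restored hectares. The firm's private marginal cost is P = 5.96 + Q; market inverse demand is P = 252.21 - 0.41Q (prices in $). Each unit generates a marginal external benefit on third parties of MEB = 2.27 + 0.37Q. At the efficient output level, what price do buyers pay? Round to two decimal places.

P = $154.24

Social marginal cost = private MC − MEB = 3.69 + 0.63Q.
Set SMC = demand: 3.69 + 0.63Q = 252.21 - 0.41Q → Q* = 238.9615.
Consumer price on the demand curve at Q*: 252.21 − 0.41×238.9615 = 154.2358.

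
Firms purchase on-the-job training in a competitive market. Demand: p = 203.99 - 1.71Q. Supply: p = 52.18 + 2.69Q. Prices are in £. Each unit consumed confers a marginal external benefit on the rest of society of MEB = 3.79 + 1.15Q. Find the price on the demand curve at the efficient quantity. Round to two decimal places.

Social marginal benefit = demand + MEB = 207.78 - 0.56Q.
Set SMB = MC: 207.78 - 0.56Q = 52.18 + 2.69Q → Q* = 47.8769.
Consumer price on the demand curve at Q*: 203.99 − 1.71×47.8769 = 122.1205.

P = £122.12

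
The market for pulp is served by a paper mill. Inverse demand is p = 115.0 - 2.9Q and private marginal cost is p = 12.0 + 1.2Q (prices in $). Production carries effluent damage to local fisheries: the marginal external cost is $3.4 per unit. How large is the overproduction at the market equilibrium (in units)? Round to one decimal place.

Market equilibrium (private): 12.0 + 1.2Q = 115.0 - 2.9Q → Q_m = 25.1220.
Social marginal cost = private MC + MEC = 15.4 + 1.2Q.
Set SMC = demand: 15.4 + 1.2Q = 115.0 - 2.9Q → Q* = 24.2927.
Gap = |25.1220 − 24.2927| = 0.8293.

0.8 units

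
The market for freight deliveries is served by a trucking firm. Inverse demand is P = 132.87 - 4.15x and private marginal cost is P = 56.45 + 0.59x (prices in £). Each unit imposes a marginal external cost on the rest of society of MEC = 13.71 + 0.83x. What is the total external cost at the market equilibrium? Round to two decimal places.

Market equilibrium (private): 56.45 + 0.59x = 132.87 - 4.15x → x_m = 16.1224.
Total external cost = ∫₀^{x_m} (13.71 + 0.83x) dx = 13.71×16.1224 + ½×0.83×16.1224² = 328.9098.

£328.91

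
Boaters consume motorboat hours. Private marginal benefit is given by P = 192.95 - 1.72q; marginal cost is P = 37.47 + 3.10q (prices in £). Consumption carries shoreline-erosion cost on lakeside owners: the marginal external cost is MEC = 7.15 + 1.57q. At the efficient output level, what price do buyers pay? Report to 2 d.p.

P = £153.02

Social marginal benefit = demand − MEC = 185.80 - 3.29q.
Set SMB = MC: 185.80 - 3.29q = 37.47 + 3.10q → q* = 23.2128.
Consumer price on the demand curve at q*: 192.95 − 1.72×23.2128 = 153.0240.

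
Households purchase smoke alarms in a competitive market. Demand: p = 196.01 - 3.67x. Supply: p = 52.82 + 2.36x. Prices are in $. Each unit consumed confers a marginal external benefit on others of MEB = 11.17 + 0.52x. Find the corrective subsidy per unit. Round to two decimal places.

subsidy = $25.74 per unit

Social marginal benefit = demand + MEB = 207.18 - 3.15x.
Set SMB = MC: 207.18 - 3.15x = 52.82 + 2.36x → x* = 28.0145.
The Pigouvian subsidy equals MEB at x*: 11.17 + 0.52×28.0145 = 25.7375.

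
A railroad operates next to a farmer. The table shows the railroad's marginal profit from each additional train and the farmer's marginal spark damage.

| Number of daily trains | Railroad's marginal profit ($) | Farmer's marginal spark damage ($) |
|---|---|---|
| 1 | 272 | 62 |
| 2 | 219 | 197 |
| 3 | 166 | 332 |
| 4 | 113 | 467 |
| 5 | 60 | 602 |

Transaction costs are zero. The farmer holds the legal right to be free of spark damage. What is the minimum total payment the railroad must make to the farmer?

$259

Efficient level: marginal profit ≥ marginal spark damage through level 2, so k* = 2.
With the farmer holding the right, the railroad must at least compensate total damage at k*: 62 + 197 = 259.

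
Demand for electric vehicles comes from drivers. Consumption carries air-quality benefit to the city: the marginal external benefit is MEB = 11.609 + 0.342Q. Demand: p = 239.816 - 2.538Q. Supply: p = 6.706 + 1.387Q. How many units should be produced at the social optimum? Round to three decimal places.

Q* = 68.300

Social marginal benefit = demand + MEB = 251.425 - 2.196Q.
Set SMB = MC: 251.425 - 2.196Q = 6.706 + 1.387Q → Q* = 68.3000.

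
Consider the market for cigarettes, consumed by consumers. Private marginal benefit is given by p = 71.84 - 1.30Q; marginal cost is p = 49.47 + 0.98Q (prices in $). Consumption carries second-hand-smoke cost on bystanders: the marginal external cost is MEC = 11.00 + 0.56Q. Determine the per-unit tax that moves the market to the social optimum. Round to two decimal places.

tax = $13.24 per unit

Social marginal benefit = demand − MEC = 60.84 - 1.86Q.
Set SMB = MC: 60.84 - 1.86Q = 49.47 + 0.98Q → Q* = 4.0035.
The Pigouvian tax equals MEC at Q*: 11.00 + 0.56×4.0035 = 13.2420.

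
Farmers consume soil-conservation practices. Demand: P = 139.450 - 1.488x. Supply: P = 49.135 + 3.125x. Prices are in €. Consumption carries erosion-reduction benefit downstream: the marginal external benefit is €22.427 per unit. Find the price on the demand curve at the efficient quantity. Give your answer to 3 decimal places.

P = €103.083

Social marginal benefit = demand + MEB = 161.877 - 1.488x.
Set SMB = MC: 161.877 - 1.488x = 49.135 + 3.125x → x* = 24.4401.
Consumer price on the demand curve at x*: 139.450 − 1.488×24.4401 = 103.0831.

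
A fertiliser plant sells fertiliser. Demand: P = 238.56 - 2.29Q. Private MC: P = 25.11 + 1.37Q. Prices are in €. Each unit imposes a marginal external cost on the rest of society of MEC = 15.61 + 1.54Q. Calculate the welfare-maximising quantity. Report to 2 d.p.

Q* = 38.05

Social marginal cost = private MC + MEC = 40.72 + 2.91Q.
Set SMC = demand: 40.72 + 2.91Q = 238.56 - 2.29Q → Q* = 38.0462.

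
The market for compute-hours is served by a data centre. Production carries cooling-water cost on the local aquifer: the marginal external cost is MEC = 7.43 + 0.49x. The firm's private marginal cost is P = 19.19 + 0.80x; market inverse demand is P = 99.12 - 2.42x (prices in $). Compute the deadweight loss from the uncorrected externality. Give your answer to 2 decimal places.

DWL = $51.74

Market equilibrium (private): 19.19 + 0.80x = 99.12 - 2.42x → x_m = 24.8230.
Social marginal cost = private MC + MEC = 26.62 + 1.29x.
Set SMC = demand: 26.62 + 1.29x = 99.12 - 2.42x → x* = 19.5418.
The loss is the area between SMC and demand from x* to x_m; with linear curves that's a triangle of height MEC(x_m).
DWL = ½ × 5.2812 × 19.5933 = 51.7381.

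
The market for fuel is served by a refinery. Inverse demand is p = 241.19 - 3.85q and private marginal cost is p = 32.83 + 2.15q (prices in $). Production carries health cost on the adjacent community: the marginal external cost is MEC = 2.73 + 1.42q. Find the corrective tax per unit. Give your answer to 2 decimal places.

tax = $42.08 per unit

Social marginal cost = private MC + MEC = 35.56 + 3.57q.
Set SMC = demand: 35.56 + 3.57q = 241.19 - 3.85q → q* = 27.7129.
The Pigouvian tax equals MEC at q*: 2.73 + 1.42×27.7129 = 42.0823.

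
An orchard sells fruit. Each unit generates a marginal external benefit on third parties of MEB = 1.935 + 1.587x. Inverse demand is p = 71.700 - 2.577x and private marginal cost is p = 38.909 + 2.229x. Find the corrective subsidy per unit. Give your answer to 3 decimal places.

Social marginal cost = private MC − MEB = 36.974 + 0.642x.
Set SMC = demand: 36.974 + 0.642x = 71.700 - 2.577x → x* = 10.7878.
The Pigouvian subsidy equals MEB at x*: 1.935 + 1.587×10.7878 = 19.0552.

subsidy = 19.055 per unit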